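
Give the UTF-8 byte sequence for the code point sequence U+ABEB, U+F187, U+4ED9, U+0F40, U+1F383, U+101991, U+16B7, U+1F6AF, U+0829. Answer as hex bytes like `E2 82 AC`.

EA AF AB EF 86 87 E4 BB 99 E0 BD 80 F0 9F 8E 83 F4 81 A6 91 E1 9A B7 F0 9F 9A AF E0 A0 A9

U+ABEB: 3-byte form → EA AF AB.
U+F187: 3-byte form → EF 86 87.
U+4ED9: 3-byte form → E4 BB 99.
U+0F40: 3-byte form → E0 BD 80.
U+1F383: 4-byte form → F0 9F 8E 83.
U+101991: 4-byte form → F4 81 A6 91.
U+16B7: 3-byte form → E1 9A B7.
U+1F6AF: 4-byte form → F0 9F 9A AF.
U+0829: 3-byte form → E0 A0 A9.
Concatenated (30 bytes): EA AF AB EF 86 87 E4 BB 99 E0 BD 80 F0 9F 8E 83 F4 81 A6 91 E1 9A B7 F0 9F 9A AF E0 A0 A9.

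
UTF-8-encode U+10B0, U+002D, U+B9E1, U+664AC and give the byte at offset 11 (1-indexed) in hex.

0xAC

1-indexed offset 11 is 0-indexed offset 10.
U+10B0 → 3-byte form E1 82 B0 at offsets 0–2.
U+002D → 1-byte form 2D at offsets 3–3.
U+B9E1 → 3-byte form EB A7 A1 at offsets 4–6.
U+664AC → 4-byte form F1 A6 92 AC at offsets 7–10.
Offset 10 falls in char 4's range; it's byte 4 of F1 A6 92 AC = 0xAC.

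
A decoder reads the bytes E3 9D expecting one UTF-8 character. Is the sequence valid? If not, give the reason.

invalid (sequence truncated)

Leading byte 0xE3 = 11100011 → 3-byte form, but only 2 bytes are present.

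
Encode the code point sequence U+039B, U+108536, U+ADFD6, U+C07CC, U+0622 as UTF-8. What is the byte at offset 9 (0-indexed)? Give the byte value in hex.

U+039B → 2-byte form CE 9B at offsets 0–1.
U+108536 → 4-byte form F4 88 94 B6 at offsets 2–5.
U+ADFD6 → 4-byte form F2 AD BF 96 at offsets 6–9.
Offset 9 falls in char 3's range; it's byte 4 of F2 AD BF 96 = 0x96.

0x96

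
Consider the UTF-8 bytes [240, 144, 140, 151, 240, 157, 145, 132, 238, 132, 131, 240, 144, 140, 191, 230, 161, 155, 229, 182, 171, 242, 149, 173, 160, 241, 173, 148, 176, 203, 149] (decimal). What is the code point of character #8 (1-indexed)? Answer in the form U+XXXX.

U+6D530

Offset 0: leading byte 0xF0 = 11110000 → 4-byte char #1 = F0 90 8C 97.
Offset 4: leading byte 0xF0 = 11110000 → 4-byte char #2 = F0 9D 91 84.
Offset 8: leading byte 0xEE = 11101110 → 3-byte char #3 = EE 84 83.
Offset 11: leading byte 0xF0 = 11110000 → 4-byte char #4 = F0 90 8C BF.
Offset 15: leading byte 0xE6 = 11100110 → 3-byte char #5 = E6 A1 9B.
Offset 18: leading byte 0xE5 = 11100101 → 3-byte char #6 = E5 B6 AB.
Offset 21: leading byte 0xF2 = 11110010 → 4-byte char #7 = F2 95 AD A0.
Offset 25: leading byte 0xF1 = 11110001 → 4-byte char #8 = F1 AD 94 B0.
Leading byte 0xF1 = 11110001 matches 11110xxx → 4-byte sequence.
Byte 1: 0xF1 = 11110001, payload 001 (3 bits).
Byte 2: 0xAD = 10101101 (10xxxxxx ✓), payload 101101.
Byte 3: 0x94 = 10010100 (10xxxxxx ✓), payload 010100.
Byte 4: 0xB0 = 10110000 (10xxxxxx ✓), payload 110000.
Concatenate: 001101101010100110000 = 0x6D530 (21 bits → U+6D530).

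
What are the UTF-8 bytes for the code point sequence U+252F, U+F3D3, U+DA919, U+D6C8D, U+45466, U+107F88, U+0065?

U+252F: 3-byte form → E2 94 AF.
U+F3D3: 3-byte form → EF 8F 93.
U+DA919: 4-byte form → F3 9A A4 99.
U+D6C8D: 4-byte form → F3 96 B2 8D.
U+45466: 4-byte form → F1 85 91 A6.
U+107F88: 4-byte form → F4 87 BE 88.
U+0065: 1-byte form → 65.
Concatenated (23 bytes): E2 94 AF EF 8F 93 F3 9A A4 99 F3 96 B2 8D F1 85 91 A6 F4 87 BE 88 65.

E2 94 AF EF 8F 93 F3 9A A4 99 F3 96 B2 8D F1 85 91 A6 F4 87 BE 88 65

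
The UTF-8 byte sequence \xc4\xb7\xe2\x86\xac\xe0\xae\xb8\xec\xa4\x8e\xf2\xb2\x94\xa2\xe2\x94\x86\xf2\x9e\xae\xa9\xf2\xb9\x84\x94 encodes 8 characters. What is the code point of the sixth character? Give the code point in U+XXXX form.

Offset 0: leading byte 0xC4 = 11000100 → 2-byte char #1 = C4 B7.
Offset 2: leading byte 0xE2 = 11100010 → 3-byte char #2 = E2 86 AC.
Offset 5: leading byte 0xE0 = 11100000 → 3-byte char #3 = E0 AE B8.
Offset 8: leading byte 0xEC = 11101100 → 3-byte char #4 = EC A4 8E.
Offset 11: leading byte 0xF2 = 11110010 → 4-byte char #5 = F2 B2 94 A2.
Offset 15: leading byte 0xE2 = 11100010 → 3-byte char #6 = E2 94 86.
Leading byte 0xE2 = 11100010 matches 1110xxxx → 3-byte sequence.
Byte 1: 0xE2 = 11100010, payload 0010 (4 bits).
Byte 2: 0x94 = 10010100 (10xxxxxx ✓), payload 010100.
Byte 3: 0x86 = 10000110 (10xxxxxx ✓), payload 000110.
Concatenate: 0010010100000110 = 0x2506 (16 bits → U+2506).

U+2506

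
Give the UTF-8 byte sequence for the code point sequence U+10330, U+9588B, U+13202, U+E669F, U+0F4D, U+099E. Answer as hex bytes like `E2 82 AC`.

F0 90 8C B0 F2 95 A2 8B F0 93 88 82 F3 A6 9A 9F E0 BD 8D E0 A6 9E

U+10330: 4-byte form → F0 90 8C B0.
U+9588B: 4-byte form → F2 95 A2 8B.
U+13202: 4-byte form → F0 93 88 82.
U+E669F: 4-byte form → F3 A6 9A 9F.
U+0F4D: 3-byte form → E0 BD 8D.
U+099E: 3-byte form → E0 A6 9E.
Concatenated (22 bytes): F0 90 8C B0 F2 95 A2 8B F0 93 88 82 F3 A6 9A 9F E0 BD 8D E0 A6 9E.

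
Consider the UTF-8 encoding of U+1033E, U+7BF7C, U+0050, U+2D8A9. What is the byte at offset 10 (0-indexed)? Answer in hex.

0xAD

U+1033E → 4-byte form F0 90 8C BE at offsets 0–3.
U+7BF7C → 4-byte form F1 BB BD BC at offsets 4–7.
U+0050 → 1-byte form 50 at offsets 8–8.
U+2D8A9 → 4-byte form F0 AD A2 A9 at offsets 9–12.
Offset 10 falls in char 4's range; it's byte 2 of F0 AD A2 A9 = 0xAD.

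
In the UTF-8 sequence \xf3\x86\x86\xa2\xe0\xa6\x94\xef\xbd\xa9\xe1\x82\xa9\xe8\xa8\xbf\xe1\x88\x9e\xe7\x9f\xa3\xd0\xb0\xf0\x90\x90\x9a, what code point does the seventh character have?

Offset 0: leading byte 0xF3 = 11110011 → 4-byte char #1 = F3 86 86 A2.
Offset 4: leading byte 0xE0 = 11100000 → 3-byte char #2 = E0 A6 94.
Offset 7: leading byte 0xEF = 11101111 → 3-byte char #3 = EF BD A9.
Offset 10: leading byte 0xE1 = 11100001 → 3-byte char #4 = E1 82 A9.
Offset 13: leading byte 0xE8 = 11101000 → 3-byte char #5 = E8 A8 BF.
Offset 16: leading byte 0xE1 = 11100001 → 3-byte char #6 = E1 88 9E.
Offset 19: leading byte 0xE7 = 11100111 → 3-byte char #7 = E7 9F A3.
Leading byte 0xE7 = 11100111 matches 1110xxxx → 3-byte sequence.
Byte 1: 0xE7 = 11100111, payload 0111 (4 bits).
Byte 2: 0x9F = 10011111 (10xxxxxx ✓), payload 011111.
Byte 3: 0xA3 = 10100011 (10xxxxxx ✓), payload 100011.
Concatenate: 0111011111100011 = 0x77E3 (16 bits → U+77E3).

U+77E3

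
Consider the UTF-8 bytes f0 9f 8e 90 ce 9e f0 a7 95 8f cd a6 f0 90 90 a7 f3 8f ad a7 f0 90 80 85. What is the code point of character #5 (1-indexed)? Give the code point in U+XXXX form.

U+10427

Offset 0: leading byte 0xF0 = 11110000 → 4-byte char #1 = F0 9F 8E 90.
Offset 4: leading byte 0xCE = 11001110 → 2-byte char #2 = CE 9E.
Offset 6: leading byte 0xF0 = 11110000 → 4-byte char #3 = F0 A7 95 8F.
Offset 10: leading byte 0xCD = 11001101 → 2-byte char #4 = CD A6.
Offset 12: leading byte 0xF0 = 11110000 → 4-byte char #5 = F0 90 90 A7.
Leading byte 0xF0 = 11110000 matches 11110xxx → 4-byte sequence.
Byte 1: 0xF0 = 11110000, payload 000 (3 bits).
Byte 2: 0x90 = 10010000 (10xxxxxx ✓), payload 010000.
Byte 3: 0x90 = 10010000 (10xxxxxx ✓), payload 010000.
Byte 4: 0xA7 = 10100111 (10xxxxxx ✓), payload 100111.
Concatenate: 000010000010000100111 = 0x10427 (21 bits → U+10427).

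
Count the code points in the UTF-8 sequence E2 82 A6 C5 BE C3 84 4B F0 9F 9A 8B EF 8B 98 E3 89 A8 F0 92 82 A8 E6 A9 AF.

Byte at offset 0: 0xE2 = 11100010 → 3-byte char (#1). Advance 3.
Byte at offset 3: 0xC5 = 11000101 → 2-byte char (#2). Advance 2.
Byte at offset 5: 0xC3 = 11000011 → 2-byte char (#3). Advance 2.
Byte at offset 7: 0x4B = 01001011 → 1-byte char (#4). Advance 1.
Byte at offset 8: 0xF0 = 11110000 → 4-byte char (#5). Advance 4.
Byte at offset 12: 0xEF = 11101111 → 3-byte char (#6). Advance 3.
Byte at offset 15: 0xE3 = 11100011 → 3-byte char (#7). Advance 3.
Byte at offset 18: 0xF0 = 11110000 → 4-byte char (#8). Advance 4.
Byte at offset 22: 0xE6 = 11100110 → 3-byte char (#9). Advance 3.
Reached end at offset 25 after 9 code points.

9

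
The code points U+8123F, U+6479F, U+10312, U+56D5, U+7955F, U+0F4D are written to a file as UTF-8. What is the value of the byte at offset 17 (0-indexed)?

0x95

U+8123F → 4-byte form F2 81 88 BF at offsets 0–3.
U+6479F → 4-byte form F1 A4 9E 9F at offsets 4–7.
U+10312 → 4-byte form F0 90 8C 92 at offsets 8–11.
U+56D5 → 3-byte form E5 9B 95 at offsets 12–14.
U+7955F → 4-byte form F1 B9 95 9F at offsets 15–18.
Offset 17 falls in char 5's range; it's byte 3 of F1 B9 95 9F = 0x95.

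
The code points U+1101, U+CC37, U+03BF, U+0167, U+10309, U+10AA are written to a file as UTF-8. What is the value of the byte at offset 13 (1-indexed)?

0x8C

1-indexed offset 13 is 0-indexed offset 12.
U+1101 → 3-byte form E1 84 81 at offsets 0–2.
U+CC37 → 3-byte form EC B0 B7 at offsets 3–5.
U+03BF → 2-byte form CE BF at offsets 6–7.
U+0167 → 2-byte form C5 A7 at offsets 8–9.
U+10309 → 4-byte form F0 90 8C 89 at offsets 10–13.
Offset 12 falls in char 5's range; it's byte 3 of F0 90 8C 89 = 0x8C.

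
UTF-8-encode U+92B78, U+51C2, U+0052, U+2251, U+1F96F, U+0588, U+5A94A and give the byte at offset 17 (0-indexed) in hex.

0xF1

U+92B78 → 4-byte form F2 92 AD B8 at offsets 0–3.
U+51C2 → 3-byte form E5 87 82 at offsets 4–6.
U+0052 → 1-byte form 52 at offsets 7–7.
U+2251 → 3-byte form E2 89 91 at offsets 8–10.
U+1F96F → 4-byte form F0 9F A5 AF at offsets 11–14.
U+0588 → 2-byte form D6 88 at offsets 15–16.
U+5A94A → 4-byte form F1 9A A5 8A at offsets 17–20.
Offset 17 falls in char 7's range; it's byte 1 of F1 9A A5 8A = 0xF1.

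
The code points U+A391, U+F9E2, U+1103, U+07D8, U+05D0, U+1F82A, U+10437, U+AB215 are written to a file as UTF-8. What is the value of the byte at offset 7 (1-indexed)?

0xE1

1-indexed offset 7 is 0-indexed offset 6.
U+A391 → 3-byte form EA 8E 91 at offsets 0–2.
U+F9E2 → 3-byte form EF A7 A2 at offsets 3–5.
U+1103 → 3-byte form E1 84 83 at offsets 6–8.
Offset 6 falls in char 3's range; it's byte 1 of E1 84 83 = 0xE1.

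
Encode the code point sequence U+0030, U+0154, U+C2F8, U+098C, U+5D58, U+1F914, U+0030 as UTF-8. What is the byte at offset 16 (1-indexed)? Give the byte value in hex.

1-indexed offset 16 is 0-indexed offset 15.
U+0030 → 1-byte form 30 at offsets 0–0.
U+0154 → 2-byte form C5 94 at offsets 1–2.
U+C2F8 → 3-byte form EC 8B B8 at offsets 3–5.
U+098C → 3-byte form E0 A6 8C at offsets 6–8.
U+5D58 → 3-byte form E5 B5 98 at offsets 9–11.
U+1F914 → 4-byte form F0 9F A4 94 at offsets 12–15.
Offset 15 falls in char 6's range; it's byte 4 of F0 9F A4 94 = 0x94.

0x94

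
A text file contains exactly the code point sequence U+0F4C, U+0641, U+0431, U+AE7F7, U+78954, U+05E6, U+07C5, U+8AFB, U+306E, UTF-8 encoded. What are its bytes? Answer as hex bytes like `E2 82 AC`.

E0 BD 8C D9 81 D0 B1 F2 AE 9F B7 F1 B8 A5 94 D7 A6 DF 85 E8 AB BB E3 81 AE

U+0F4C: 3-byte form → E0 BD 8C.
U+0641: 2-byte form → D9 81.
U+0431: 2-byte form → D0 B1.
U+AE7F7: 4-byte form → F2 AE 9F B7.
U+78954: 4-byte form → F1 B8 A5 94.
U+05E6: 2-byte form → D7 A6.
U+07C5: 2-byte form → DF 85.
U+8AFB: 3-byte form → E8 AB BB.
U+306E: 3-byte form → E3 81 AE.
Concatenated (25 bytes): E0 BD 8C D9 81 D0 B1 F2 AE 9F B7 F1 B8 A5 94 D7 A6 DF 85 E8 AB BB E3 81 AE.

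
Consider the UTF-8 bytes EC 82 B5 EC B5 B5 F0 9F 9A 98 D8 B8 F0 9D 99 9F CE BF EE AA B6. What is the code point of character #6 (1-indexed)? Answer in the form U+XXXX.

U+03BF

Offset 0: leading byte 0xEC = 11101100 → 3-byte char #1 = EC 82 B5.
Offset 3: leading byte 0xEC = 11101100 → 3-byte char #2 = EC B5 B5.
Offset 6: leading byte 0xF0 = 11110000 → 4-byte char #3 = F0 9F 9A 98.
Offset 10: leading byte 0xD8 = 11011000 → 2-byte char #4 = D8 B8.
Offset 12: leading byte 0xF0 = 11110000 → 4-byte char #5 = F0 9D 99 9F.
Offset 16: leading byte 0xCE = 11001110 → 2-byte char #6 = CE BF.
Leading byte 0xCE = 11001110 matches 110xxxxx → 2-byte sequence.
Byte 1: 0xCE = 11001110, payload 01110 (5 bits).
Byte 2: 0xBF = 10111111 (10xxxxxx ✓), payload 111111.
Concatenate: 01110111111 = 0x3BF (11 bits → U+03BF).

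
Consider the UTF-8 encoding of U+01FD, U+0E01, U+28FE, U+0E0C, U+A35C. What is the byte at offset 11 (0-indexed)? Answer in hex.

U+01FD → 2-byte form C7 BD at offsets 0–1.
U+0E01 → 3-byte form E0 B8 81 at offsets 2–4.
U+28FE → 3-byte form E2 A3 BE at offsets 5–7.
U+0E0C → 3-byte form E0 B8 8C at offsets 8–10.
U+A35C → 3-byte form EA 8D 9C at offsets 11–13.
Offset 11 falls in char 5's range; it's byte 1 of EA 8D 9C = 0xEA.

0xEA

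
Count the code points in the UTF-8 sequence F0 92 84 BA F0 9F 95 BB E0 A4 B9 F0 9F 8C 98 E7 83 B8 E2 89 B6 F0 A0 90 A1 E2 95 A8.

8

Byte at offset 0: 0xF0 = 11110000 → 4-byte char (#1). Advance 4.
Byte at offset 4: 0xF0 = 11110000 → 4-byte char (#2). Advance 4.
Byte at offset 8: 0xE0 = 11100000 → 3-byte char (#3). Advance 3.
Byte at offset 11: 0xF0 = 11110000 → 4-byte char (#4). Advance 4.
Byte at offset 15: 0xE7 = 11100111 → 3-byte char (#5). Advance 3.
Byte at offset 18: 0xE2 = 11100010 → 3-byte char (#6). Advance 3.
Byte at offset 21: 0xF0 = 11110000 → 4-byte char (#7). Advance 4.
Byte at offset 25: 0xE2 = 11100010 → 3-byte char (#8). Advance 3.
Reached end at offset 28 after 8 code points.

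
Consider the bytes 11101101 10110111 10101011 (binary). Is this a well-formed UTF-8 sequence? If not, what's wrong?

invalid (encodes a surrogate (U+D800–U+DFFF))

Structurally a 3-byte sequence; payload = 0xDDEB.
But 0xDDEB is in U+D800–U+DFFF, the surrogate range. Surrogates are not Unicode scalar values and are forbidden in UTF-8.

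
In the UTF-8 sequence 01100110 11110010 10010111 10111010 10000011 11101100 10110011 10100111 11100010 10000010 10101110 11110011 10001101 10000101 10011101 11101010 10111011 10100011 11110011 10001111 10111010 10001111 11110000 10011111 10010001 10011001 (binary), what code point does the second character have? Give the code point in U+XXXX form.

U+97E83

Offset 0: leading byte 0x66 = 01100110 → 1-byte char #1 = 66.
Offset 1: leading byte 0xF2 = 11110010 → 4-byte char #2 = F2 97 BA 83.
Leading byte 0xF2 = 11110010 matches 11110xxx → 4-byte sequence.
Byte 1: 0xF2 = 11110010, payload 010 (3 bits).
Byte 2: 0x97 = 10010111 (10xxxxxx ✓), payload 010111.
Byte 3: 0xBA = 10111010 (10xxxxxx ✓), payload 111010.
Byte 4: 0x83 = 10000011 (10xxxxxx ✓), payload 000011.
Concatenate: 010010111111010000011 = 0x97E83 (21 bits → U+97E83).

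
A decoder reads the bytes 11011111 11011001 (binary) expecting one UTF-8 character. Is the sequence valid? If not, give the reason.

invalid (non-continuation byte where continuation expected)

Leading byte 0xDF = 11011111 → 2-byte form.
Byte 2 is 0xD9 = 11011001, which is not 10xxxxxx — expected a continuation byte.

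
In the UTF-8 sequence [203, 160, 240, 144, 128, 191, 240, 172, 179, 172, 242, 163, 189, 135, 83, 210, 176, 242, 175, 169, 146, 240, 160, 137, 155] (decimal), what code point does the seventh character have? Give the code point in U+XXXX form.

Offset 0: leading byte 0xCB = 11001011 → 2-byte char #1 = CB A0.
Offset 2: leading byte 0xF0 = 11110000 → 4-byte char #2 = F0 90 80 BF.
Offset 6: leading byte 0xF0 = 11110000 → 4-byte char #3 = F0 AC B3 AC.
Offset 10: leading byte 0xF2 = 11110010 → 4-byte char #4 = F2 A3 BD 87.
Offset 14: leading byte 0x53 = 01010011 → 1-byte char #5 = 53.
Offset 15: leading byte 0xD2 = 11010010 → 2-byte char #6 = D2 B0.
Offset 17: leading byte 0xF2 = 11110010 → 4-byte char #7 = F2 AF A9 92.
Leading byte 0xF2 = 11110010 matches 11110xxx → 4-byte sequence.
Byte 1: 0xF2 = 11110010, payload 010 (3 bits).
Byte 2: 0xAF = 10101111 (10xxxxxx ✓), payload 101111.
Byte 3: 0xA9 = 10101001 (10xxxxxx ✓), payload 101001.
Byte 4: 0x92 = 10010010 (10xxxxxx ✓), payload 010010.
Concatenate: 010101111101001010010 = 0xAFA52 (21 bits → U+AFA52).

U+AFA52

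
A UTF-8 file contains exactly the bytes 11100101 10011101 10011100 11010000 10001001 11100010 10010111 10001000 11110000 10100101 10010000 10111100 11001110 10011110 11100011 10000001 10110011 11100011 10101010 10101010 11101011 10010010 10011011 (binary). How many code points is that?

8

Byte at offset 0: 0xE5 = 11100101 → 3-byte char (#1). Advance 3.
Byte at offset 3: 0xD0 = 11010000 → 2-byte char (#2). Advance 2.
Byte at offset 5: 0xE2 = 11100010 → 3-byte char (#3). Advance 3.
Byte at offset 8: 0xF0 = 11110000 → 4-byte char (#4). Advance 4.
Byte at offset 12: 0xCE = 11001110 → 2-byte char (#5). Advance 2.
Byte at offset 14: 0xE3 = 11100011 → 3-byte char (#6). Advance 3.
Byte at offset 17: 0xE3 = 11100011 → 3-byte char (#7). Advance 3.
Byte at offset 20: 0xEB = 11101011 → 3-byte char (#8). Advance 3.
Reached end at offset 23 after 8 code points.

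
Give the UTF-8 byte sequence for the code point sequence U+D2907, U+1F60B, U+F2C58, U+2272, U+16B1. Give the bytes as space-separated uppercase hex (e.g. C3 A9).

F3 92 A4 87 F0 9F 98 8B F3 B2 B1 98 E2 89 B2 E1 9A B1

U+D2907: 4-byte form → F3 92 A4 87.
U+1F60B: 4-byte form → F0 9F 98 8B.
U+F2C58: 4-byte form → F3 B2 B1 98.
U+2272: 3-byte form → E2 89 B2.
U+16B1: 3-byte form → E1 9A B1.
Concatenated (18 bytes): F3 92 A4 87 F0 9F 98 8B F3 B2 B1 98 E2 89 B2 E1 9A B1.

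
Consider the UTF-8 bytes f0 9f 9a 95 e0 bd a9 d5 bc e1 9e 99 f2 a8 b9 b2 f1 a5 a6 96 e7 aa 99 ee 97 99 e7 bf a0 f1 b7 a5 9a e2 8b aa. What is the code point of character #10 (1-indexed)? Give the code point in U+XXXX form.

Offset 0: leading byte 0xF0 = 11110000 → 4-byte char #1 = F0 9F 9A 95.
Offset 4: leading byte 0xE0 = 11100000 → 3-byte char #2 = E0 BD A9.
Offset 7: leading byte 0xD5 = 11010101 → 2-byte char #3 = D5 BC.
Offset 9: leading byte 0xE1 = 11100001 → 3-byte char #4 = E1 9E 99.
Offset 12: leading byte 0xF2 = 11110010 → 4-byte char #5 = F2 A8 B9 B2.
Offset 16: leading byte 0xF1 = 11110001 → 4-byte char #6 = F1 A5 A6 96.
Offset 20: leading byte 0xE7 = 11100111 → 3-byte char #7 = E7 AA 99.
Offset 23: leading byte 0xEE = 11101110 → 3-byte char #8 = EE 97 99.
Offset 26: leading byte 0xE7 = 11100111 → 3-byte char #9 = E7 BF A0.
Offset 29: leading byte 0xF1 = 11110001 → 4-byte char #10 = F1 B7 A5 9A.
Leading byte 0xF1 = 11110001 matches 11110xxx → 4-byte sequence.
Byte 1: 0xF1 = 11110001, payload 001 (3 bits).
Byte 2: 0xB7 = 10110111 (10xxxxxx ✓), payload 110111.
Byte 3: 0xA5 = 10100101 (10xxxxxx ✓), payload 100101.
Byte 4: 0x9A = 10011010 (10xxxxxx ✓), payload 011010.
Concatenate: 001110111100101011010 = 0x7795A (21 bits → U+7795A).

U+7795A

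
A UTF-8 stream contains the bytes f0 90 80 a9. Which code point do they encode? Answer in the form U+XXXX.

U+10029

Leading byte 0xF0 = 11110000 matches 11110xxx → 4-byte sequence.
Byte 1: 0xF0 = 11110000, payload 000 (3 bits).
Byte 2: 0x90 = 10010000 (10xxxxxx ✓), payload 010000.
Byte 3: 0x80 = 10000000 (10xxxxxx ✓), payload 000000.
Byte 4: 0xA9 = 10101001 (10xxxxxx ✓), payload 101001.
Concatenate: 000010000000000101001 = 0x10029 (21 bits → U+10029).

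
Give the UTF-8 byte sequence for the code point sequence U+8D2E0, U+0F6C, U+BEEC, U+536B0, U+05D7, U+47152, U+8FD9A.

U+8D2E0: 4-byte form → F2 8D 8B A0.
U+0F6C: 3-byte form → E0 BD AC.
U+BEEC: 3-byte form → EB BB AC.
U+536B0: 4-byte form → F1 93 9A B0.
U+05D7: 2-byte form → D7 97.
U+47152: 4-byte form → F1 87 85 92.
U+8FD9A: 4-byte form → F2 8F B6 9A.
Concatenated (24 bytes): F2 8D 8B A0 E0 BD AC EB BB AC F1 93 9A B0 D7 97 F1 87 85 92 F2 8F B6 9A.

F2 8D 8B A0 E0 BD AC EB BB AC F1 93 9A B0 D7 97 F1 87 85 92 F2 8F B6 9A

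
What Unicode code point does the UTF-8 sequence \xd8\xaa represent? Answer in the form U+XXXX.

U+062A

Leading byte 0xD8 = 11011000 matches 110xxxxx → 2-byte sequence.
Byte 1: 0xD8 = 11011000, payload 11000 (5 bits).
Byte 2: 0xAA = 10101010 (10xxxxxx ✓), payload 101010.
Concatenate: 11000101010 = 0x62A (11 bits → U+062A).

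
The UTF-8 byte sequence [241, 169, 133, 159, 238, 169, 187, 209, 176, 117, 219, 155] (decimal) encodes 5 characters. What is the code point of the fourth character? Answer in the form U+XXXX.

Offset 0: leading byte 0xF1 = 11110001 → 4-byte char #1 = F1 A9 85 9F.
Offset 4: leading byte 0xEE = 11101110 → 3-byte char #2 = EE A9 BB.
Offset 7: leading byte 0xD1 = 11010001 → 2-byte char #3 = D1 B0.
Offset 9: leading byte 0x75 = 01110101 → 1-byte char #4 = 75.
Leading byte 0x75 = 01110101 matches 0xxxxxxx → 1-byte sequence.
Byte 1: 0x75 = 01110101, payload 1110101 (7 bits).
Concatenate: 1110101 = 0x75 (7 bits → U+0075).

U+0075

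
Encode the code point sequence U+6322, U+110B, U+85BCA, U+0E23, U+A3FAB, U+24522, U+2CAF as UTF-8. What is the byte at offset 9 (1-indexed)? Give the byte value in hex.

0xAF

1-indexed offset 9 is 0-indexed offset 8.
U+6322 → 3-byte form E6 8C A2 at offsets 0–2.
U+110B → 3-byte form E1 84 8B at offsets 3–5.
U+85BCA → 4-byte form F2 85 AF 8A at offsets 6–9.
Offset 8 falls in char 3's range; it's byte 3 of F2 85 AF 8A = 0xAF.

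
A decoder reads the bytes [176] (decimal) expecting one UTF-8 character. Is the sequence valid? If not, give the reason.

invalid (continuation byte with no leading byte)

Byte 0xB0 = 10110000 has the form 10xxxxxx — a continuation byte — but there is no preceding leading byte.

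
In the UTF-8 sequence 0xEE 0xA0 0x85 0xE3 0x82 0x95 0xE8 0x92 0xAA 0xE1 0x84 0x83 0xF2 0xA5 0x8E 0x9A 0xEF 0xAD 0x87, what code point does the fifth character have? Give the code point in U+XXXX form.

Offset 0: leading byte 0xEE = 11101110 → 3-byte char #1 = EE A0 85.
Offset 3: leading byte 0xE3 = 11100011 → 3-byte char #2 = E3 82 95.
Offset 6: leading byte 0xE8 = 11101000 → 3-byte char #3 = E8 92 AA.
Offset 9: leading byte 0xE1 = 11100001 → 3-byte char #4 = E1 84 83.
Offset 12: leading byte 0xF2 = 11110010 → 4-byte char #5 = F2 A5 8E 9A.
Leading byte 0xF2 = 11110010 matches 11110xxx → 4-byte sequence.
Byte 1: 0xF2 = 11110010, payload 010 (3 bits).
Byte 2: 0xA5 = 10100101 (10xxxxxx ✓), payload 100101.
Byte 3: 0x8E = 10001110 (10xxxxxx ✓), payload 001110.
Byte 4: 0x9A = 10011010 (10xxxxxx ✓), payload 011010.
Concatenate: 010100101001110011010 = 0xA539A (21 bits → U+A539A).

U+A539A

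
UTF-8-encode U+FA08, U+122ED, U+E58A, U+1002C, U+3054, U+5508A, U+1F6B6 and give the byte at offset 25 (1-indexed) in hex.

0xB6

1-indexed offset 25 is 0-indexed offset 24.
U+FA08 → 3-byte form EF A8 88 at offsets 0–2.
U+122ED → 4-byte form F0 92 8B AD at offsets 3–6.
U+E58A → 3-byte form EE 96 8A at offsets 7–9.
U+1002C → 4-byte form F0 90 80 AC at offsets 10–13.
U+3054 → 3-byte form E3 81 94 at offsets 14–16.
U+5508A → 4-byte form F1 95 82 8A at offsets 17–20.
U+1F6B6 → 4-byte form F0 9F 9A B6 at offsets 21–24.
Offset 24 falls in char 7's range; it's byte 4 of F0 9F 9A B6 = 0xB6.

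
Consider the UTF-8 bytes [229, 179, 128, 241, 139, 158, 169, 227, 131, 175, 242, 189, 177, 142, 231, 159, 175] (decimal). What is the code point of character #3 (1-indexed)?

U+30EF

Offset 0: leading byte 0xE5 = 11100101 → 3-byte char #1 = E5 B3 80.
Offset 3: leading byte 0xF1 = 11110001 → 4-byte char #2 = F1 8B 9E A9.
Offset 7: leading byte 0xE3 = 11100011 → 3-byte char #3 = E3 83 AF.
Leading byte 0xE3 = 11100011 matches 1110xxxx → 3-byte sequence.
Byte 1: 0xE3 = 11100011, payload 0011 (4 bits).
Byte 2: 0x83 = 10000011 (10xxxxxx ✓), payload 000011.
Byte 3: 0xAF = 10101111 (10xxxxxx ✓), payload 101111.
Concatenate: 0011000011101111 = 0x30EF (16 bits → U+30EF).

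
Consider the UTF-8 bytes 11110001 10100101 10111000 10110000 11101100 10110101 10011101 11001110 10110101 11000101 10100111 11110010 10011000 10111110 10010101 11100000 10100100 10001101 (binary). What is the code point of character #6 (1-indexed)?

Offset 0: leading byte 0xF1 = 11110001 → 4-byte char #1 = F1 A5 B8 B0.
Offset 4: leading byte 0xEC = 11101100 → 3-byte char #2 = EC B5 9D.
Offset 7: leading byte 0xCE = 11001110 → 2-byte char #3 = CE B5.
Offset 9: leading byte 0xC5 = 11000101 → 2-byte char #4 = C5 A7.
Offset 11: leading byte 0xF2 = 11110010 → 4-byte char #5 = F2 98 BE 95.
Offset 15: leading byte 0xE0 = 11100000 → 3-byte char #6 = E0 A4 8D.
Leading byte 0xE0 = 11100000 matches 1110xxxx → 3-byte sequence.
Byte 1: 0xE0 = 11100000, payload 0000 (4 bits).
Byte 2: 0xA4 = 10100100 (10xxxxxx ✓), payload 100100.
Byte 3: 0x8D = 10001101 (10xxxxxx ✓), payload 001101.
Concatenate: 0000100100001101 = 0x90D (16 bits → U+090D).

U+090D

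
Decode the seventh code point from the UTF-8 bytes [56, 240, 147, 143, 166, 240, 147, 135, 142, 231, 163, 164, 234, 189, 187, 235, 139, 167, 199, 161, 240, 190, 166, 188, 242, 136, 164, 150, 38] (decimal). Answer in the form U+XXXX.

U+01E1

Offset 0: leading byte 0x38 = 00111000 → 1-byte char #1 = 38.
Offset 1: leading byte 0xF0 = 11110000 → 4-byte char #2 = F0 93 8F A6.
Offset 5: leading byte 0xF0 = 11110000 → 4-byte char #3 = F0 93 87 8E.
Offset 9: leading byte 0xE7 = 11100111 → 3-byte char #4 = E7 A3 A4.
Offset 12: leading byte 0xEA = 11101010 → 3-byte char #5 = EA BD BB.
Offset 15: leading byte 0xEB = 11101011 → 3-byte char #6 = EB 8B A7.
Offset 18: leading byte 0xC7 = 11000111 → 2-byte char #7 = C7 A1.
Leading byte 0xC7 = 11000111 matches 110xxxxx → 2-byte sequence.
Byte 1: 0xC7 = 11000111, payload 00111 (5 bits).
Byte 2: 0xA1 = 10100001 (10xxxxxx ✓), payload 100001.
Concatenate: 00111100001 = 0x1E1 (11 bits → U+01E1).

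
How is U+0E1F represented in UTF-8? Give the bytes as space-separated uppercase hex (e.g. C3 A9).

U+0E1F = 0xE1F = 3615 decimal. In range U+0800–U+FFFF → 3-byte form: 1110xxxx 10xxxxxx 10xxxxxx.
Binary (16 bits): 0000111000011111.
Split 4+6+6: 0000 | 111000 | 011111.
Byte 1: 11100000 = 0xE0.
Byte 2: 10111000 = 0xB8.
Byte 3: 10011111 = 0x9F.

E0 B8 9F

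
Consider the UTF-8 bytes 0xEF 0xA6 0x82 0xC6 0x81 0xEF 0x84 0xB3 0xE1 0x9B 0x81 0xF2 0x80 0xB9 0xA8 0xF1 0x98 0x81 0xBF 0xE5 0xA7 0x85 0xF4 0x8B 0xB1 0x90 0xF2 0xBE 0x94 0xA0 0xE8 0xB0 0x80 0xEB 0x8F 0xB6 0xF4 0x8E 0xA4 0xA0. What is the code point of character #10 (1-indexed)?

Offset 0: leading byte 0xEF = 11101111 → 3-byte char #1 = EF A6 82.
Offset 3: leading byte 0xC6 = 11000110 → 2-byte char #2 = C6 81.
Offset 5: leading byte 0xEF = 11101111 → 3-byte char #3 = EF 84 B3.
Offset 8: leading byte 0xE1 = 11100001 → 3-byte char #4 = E1 9B 81.
Offset 11: leading byte 0xF2 = 11110010 → 4-byte char #5 = F2 80 B9 A8.
Offset 15: leading byte 0xF1 = 11110001 → 4-byte char #6 = F1 98 81 BF.
Offset 19: leading byte 0xE5 = 11100101 → 3-byte char #7 = E5 A7 85.
Offset 22: leading byte 0xF4 = 11110100 → 4-byte char #8 = F4 8B B1 90.
Offset 26: leading byte 0xF2 = 11110010 → 4-byte char #9 = F2 BE 94 A0.
Offset 30: leading byte 0xE8 = 11101000 → 3-byte char #10 = E8 B0 80.
Leading byte 0xE8 = 11101000 matches 1110xxxx → 3-byte sequence.
Byte 1: 0xE8 = 11101000, payload 1000 (4 bits).
Byte 2: 0xB0 = 10110000 (10xxxxxx ✓), payload 110000.
Byte 3: 0x80 = 10000000 (10xxxxxx ✓), payload 000000.
Concatenate: 1000110000000000 = 0x8C00 (16 bits → U+8C00).

U+8C00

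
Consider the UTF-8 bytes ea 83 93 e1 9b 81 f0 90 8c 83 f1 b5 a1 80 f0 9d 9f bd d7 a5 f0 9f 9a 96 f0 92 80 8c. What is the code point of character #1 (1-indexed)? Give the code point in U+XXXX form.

U+A0D3

Offset 0: leading byte 0xEA = 11101010 → 3-byte char #1 = EA 83 93.
Leading byte 0xEA = 11101010 matches 1110xxxx → 3-byte sequence.
Byte 1: 0xEA = 11101010, payload 1010 (4 bits).
Byte 2: 0x83 = 10000011 (10xxxxxx ✓), payload 000011.
Byte 3: 0x93 = 10010011 (10xxxxxx ✓), payload 010011.
Concatenate: 1010000011010011 = 0xA0D3 (16 bits → U+A0D3).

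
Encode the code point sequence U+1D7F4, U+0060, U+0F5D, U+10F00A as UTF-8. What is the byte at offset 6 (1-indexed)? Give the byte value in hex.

1-indexed offset 6 is 0-indexed offset 5.
U+1D7F4 → 4-byte form F0 9D 9F B4 at offsets 0–3.
U+0060 → 1-byte form 60 at offsets 4–4.
U+0F5D → 3-byte form E0 BD 9D at offsets 5–7.
Offset 5 falls in char 3's range; it's byte 1 of E0 BD 9D = 0xE0.

0xE0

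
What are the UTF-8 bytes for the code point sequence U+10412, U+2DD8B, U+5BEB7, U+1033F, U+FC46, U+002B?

U+10412: 4-byte form → F0 90 90 92.
U+2DD8B: 4-byte form → F0 AD B6 8B.
U+5BEB7: 4-byte form → F1 9B BA B7.
U+1033F: 4-byte form → F0 90 8C BF.
U+FC46: 3-byte form → EF B1 86.
U+002B: 1-byte form → 2B.
Concatenated (20 bytes): F0 90 90 92 F0 AD B6 8B F1 9B BA B7 F0 90 8C BF EF B1 86 2B.

F0 90 90 92 F0 AD B6 8B F1 9B BA B7 F0 90 8C BF EF B1 86 2B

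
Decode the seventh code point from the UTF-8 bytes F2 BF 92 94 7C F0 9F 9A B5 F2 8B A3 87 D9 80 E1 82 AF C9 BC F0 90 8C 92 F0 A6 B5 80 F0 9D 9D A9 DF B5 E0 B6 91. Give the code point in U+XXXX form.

U+027C

Offset 0: leading byte 0xF2 = 11110010 → 4-byte char #1 = F2 BF 92 94.
Offset 4: leading byte 0x7C = 01111100 → 1-byte char #2 = 7C.
Offset 5: leading byte 0xF0 = 11110000 → 4-byte char #3 = F0 9F 9A B5.
Offset 9: leading byte 0xF2 = 11110010 → 4-byte char #4 = F2 8B A3 87.
Offset 13: leading byte 0xD9 = 11011001 → 2-byte char #5 = D9 80.
Offset 15: leading byte 0xE1 = 11100001 → 3-byte char #6 = E1 82 AF.
Offset 18: leading byte 0xC9 = 11001001 → 2-byte char #7 = C9 BC.
Leading byte 0xC9 = 11001001 matches 110xxxxx → 2-byte sequence.
Byte 1: 0xC9 = 11001001, payload 01001 (5 bits).
Byte 2: 0xBC = 10111100 (10xxxxxx ✓), payload 111100.
Concatenate: 01001111100 = 0x27C (11 bits → U+027C).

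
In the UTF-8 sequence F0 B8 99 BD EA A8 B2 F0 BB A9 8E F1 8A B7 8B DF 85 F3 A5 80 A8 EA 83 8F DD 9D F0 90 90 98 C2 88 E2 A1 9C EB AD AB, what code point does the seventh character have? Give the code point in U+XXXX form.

Offset 0: leading byte 0xF0 = 11110000 → 4-byte char #1 = F0 B8 99 BD.
Offset 4: leading byte 0xEA = 11101010 → 3-byte char #2 = EA A8 B2.
Offset 7: leading byte 0xF0 = 11110000 → 4-byte char #3 = F0 BB A9 8E.
Offset 11: leading byte 0xF1 = 11110001 → 4-byte char #4 = F1 8A B7 8B.
Offset 15: leading byte 0xDF = 11011111 → 2-byte char #5 = DF 85.
Offset 17: leading byte 0xF3 = 11110011 → 4-byte char #6 = F3 A5 80 A8.
Offset 21: leading byte 0xEA = 11101010 → 3-byte char #7 = EA 83 8F.
Leading byte 0xEA = 11101010 matches 1110xxxx → 3-byte sequence.
Byte 1: 0xEA = 11101010, payload 1010 (4 bits).
Byte 2: 0x83 = 10000011 (10xxxxxx ✓), payload 000011.
Byte 3: 0x8F = 10001111 (10xxxxxx ✓), payload 001111.
Concatenate: 1010000011001111 = 0xA0CF (16 bits → U+A0CF).

U+A0CF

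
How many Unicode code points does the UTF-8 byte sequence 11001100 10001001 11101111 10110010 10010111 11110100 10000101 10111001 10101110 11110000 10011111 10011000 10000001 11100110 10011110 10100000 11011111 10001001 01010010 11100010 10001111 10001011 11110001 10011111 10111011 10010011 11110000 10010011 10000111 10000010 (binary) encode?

Byte at offset 0: 0xCC = 11001100 → 2-byte char (#1). Advance 2.
Byte at offset 2: 0xEF = 11101111 → 3-byte char (#2). Advance 3.
Byte at offset 5: 0xF4 = 11110100 → 4-byte char (#3). Advance 4.
Byte at offset 9: 0xF0 = 11110000 → 4-byte char (#4). Advance 4.
Byte at offset 13: 0xE6 = 11100110 → 3-byte char (#5). Advance 3.
Byte at offset 16: 0xDF = 11011111 → 2-byte char (#6). Advance 2.
Byte at offset 18: 0x52 = 01010010 → 1-byte char (#7). Advance 1.
Byte at offset 19: 0xE2 = 11100010 → 3-byte char (#8). Advance 3.
Byte at offset 22: 0xF1 = 11110001 → 4-byte char (#9). Advance 4.
Byte at offset 26: 0xF0 = 11110000 → 4-byte char (#10). Advance 4.
Reached end at offset 30 after 10 code points.

10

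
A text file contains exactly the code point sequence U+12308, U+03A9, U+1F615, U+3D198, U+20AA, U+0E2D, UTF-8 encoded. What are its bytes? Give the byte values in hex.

U+12308: 4-byte form → F0 92 8C 88.
U+03A9: 2-byte form → CE A9.
U+1F615: 4-byte form → F0 9F 98 95.
U+3D198: 4-byte form → F0 BD 86 98.
U+20AA: 3-byte form → E2 82 AA.
U+0E2D: 3-byte form → E0 B8 AD.
Concatenated (20 bytes): F0 92 8C 88 CE A9 F0 9F 98 95 F0 BD 86 98 E2 82 AA E0 B8 AD.

F0 92 8C 88 CE A9 F0 9F 98 95 F0 BD 86 98 E2 82 AA E0 B8 AD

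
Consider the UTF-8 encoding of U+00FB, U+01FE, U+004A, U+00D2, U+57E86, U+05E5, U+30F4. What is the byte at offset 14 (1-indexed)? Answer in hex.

1-indexed offset 14 is 0-indexed offset 13.
U+00FB → 2-byte form C3 BB at offsets 0–1.
U+01FE → 2-byte form C7 BE at offsets 2–3.
U+004A → 1-byte form 4A at offsets 4–4.
U+00D2 → 2-byte form C3 92 at offsets 5–6.
U+57E86 → 4-byte form F1 97 BA 86 at offsets 7–10.
U+05E5 → 2-byte form D7 A5 at offsets 11–12.
U+30F4 → 3-byte form E3 83 B4 at offsets 13–15.
Offset 13 falls in char 7's range; it's byte 1 of E3 83 B4 = 0xE3.

0xE3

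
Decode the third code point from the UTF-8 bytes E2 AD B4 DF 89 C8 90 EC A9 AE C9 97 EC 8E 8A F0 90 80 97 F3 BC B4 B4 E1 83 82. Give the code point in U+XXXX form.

Offset 0: leading byte 0xE2 = 11100010 → 3-byte char #1 = E2 AD B4.
Offset 3: leading byte 0xDF = 11011111 → 2-byte char #2 = DF 89.
Offset 5: leading byte 0xC8 = 11001000 → 2-byte char #3 = C8 90.
Leading byte 0xC8 = 11001000 matches 110xxxxx → 2-byte sequence.
Byte 1: 0xC8 = 11001000, payload 01000 (5 bits).
Byte 2: 0x90 = 10010000 (10xxxxxx ✓), payload 010000.
Concatenate: 01000010000 = 0x210 (11 bits → U+0210).

U+0210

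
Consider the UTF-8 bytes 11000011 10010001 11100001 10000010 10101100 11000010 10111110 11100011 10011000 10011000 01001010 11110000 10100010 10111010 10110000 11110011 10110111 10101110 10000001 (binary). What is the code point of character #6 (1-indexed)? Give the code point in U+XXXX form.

U+22EB0

Offset 0: leading byte 0xC3 = 11000011 → 2-byte char #1 = C3 91.
Offset 2: leading byte 0xE1 = 11100001 → 3-byte char #2 = E1 82 AC.
Offset 5: leading byte 0xC2 = 11000010 → 2-byte char #3 = C2 BE.
Offset 7: leading byte 0xE3 = 11100011 → 3-byte char #4 = E3 98 98.
Offset 10: leading byte 0x4A = 01001010 → 1-byte char #5 = 4A.
Offset 11: leading byte 0xF0 = 11110000 → 4-byte char #6 = F0 A2 BA B0.
Leading byte 0xF0 = 11110000 matches 11110xxx → 4-byte sequence.
Byte 1: 0xF0 = 11110000, payload 000 (3 bits).
Byte 2: 0xA2 = 10100010 (10xxxxxx ✓), payload 100010.
Byte 3: 0xBA = 10111010 (10xxxxxx ✓), payload 111010.
Byte 4: 0xB0 = 10110000 (10xxxxxx ✓), payload 110000.
Concatenate: 000100010111010110000 = 0x22EB0 (21 bits → U+22EB0).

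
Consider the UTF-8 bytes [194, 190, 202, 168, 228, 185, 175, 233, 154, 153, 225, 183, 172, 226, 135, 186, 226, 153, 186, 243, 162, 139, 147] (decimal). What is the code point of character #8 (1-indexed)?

U+E22D3

Offset 0: leading byte 0xC2 = 11000010 → 2-byte char #1 = C2 BE.
Offset 2: leading byte 0xCA = 11001010 → 2-byte char #2 = CA A8.
Offset 4: leading byte 0xE4 = 11100100 → 3-byte char #3 = E4 B9 AF.
Offset 7: leading byte 0xE9 = 11101001 → 3-byte char #4 = E9 9A 99.
Offset 10: leading byte 0xE1 = 11100001 → 3-byte char #5 = E1 B7 AC.
Offset 13: leading byte 0xE2 = 11100010 → 3-byte char #6 = E2 87 BA.
Offset 16: leading byte 0xE2 = 11100010 → 3-byte char #7 = E2 99 BA.
Offset 19: leading byte 0xF3 = 11110011 → 4-byte char #8 = F3 A2 8B 93.
Leading byte 0xF3 = 11110011 matches 11110xxx → 4-byte sequence.
Byte 1: 0xF3 = 11110011, payload 011 (3 bits).
Byte 2: 0xA2 = 10100010 (10xxxxxx ✓), payload 100010.
Byte 3: 0x8B = 10001011 (10xxxxxx ✓), payload 001011.
Byte 4: 0x93 = 10010011 (10xxxxxx ✓), payload 010011.
Concatenate: 011100010001011010011 = 0xE22D3 (21 bits → U+E22D3).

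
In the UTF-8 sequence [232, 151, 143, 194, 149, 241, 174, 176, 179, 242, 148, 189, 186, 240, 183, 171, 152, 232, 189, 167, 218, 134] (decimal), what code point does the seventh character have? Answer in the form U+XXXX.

Offset 0: leading byte 0xE8 = 11101000 → 3-byte char #1 = E8 97 8F.
Offset 3: leading byte 0xC2 = 11000010 → 2-byte char #2 = C2 95.
Offset 5: leading byte 0xF1 = 11110001 → 4-byte char #3 = F1 AE B0 B3.
Offset 9: leading byte 0xF2 = 11110010 → 4-byte char #4 = F2 94 BD BA.
Offset 13: leading byte 0xF0 = 11110000 → 4-byte char #5 = F0 B7 AB 98.
Offset 17: leading byte 0xE8 = 11101000 → 3-byte char #6 = E8 BD A7.
Offset 20: leading byte 0xDA = 11011010 → 2-byte char #7 = DA 86.
Leading byte 0xDA = 11011010 matches 110xxxxx → 2-byte sequence.
Byte 1: 0xDA = 11011010, payload 11010 (5 bits).
Byte 2: 0x86 = 10000110 (10xxxxxx ✓), payload 000110.
Concatenate: 11010000110 = 0x686 (11 bits → U+0686).

U+0686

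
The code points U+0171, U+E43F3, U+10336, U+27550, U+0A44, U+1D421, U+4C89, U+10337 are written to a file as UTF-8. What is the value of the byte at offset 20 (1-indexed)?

0x90

1-indexed offset 20 is 0-indexed offset 19.
U+0171 → 2-byte form C5 B1 at offsets 0–1.
U+E43F3 → 4-byte form F3 A4 8F B3 at offsets 2–5.
U+10336 → 4-byte form F0 90 8C B6 at offsets 6–9.
U+27550 → 4-byte form F0 A7 95 90 at offsets 10–13.
U+0A44 → 3-byte form E0 A9 84 at offsets 14–16.
U+1D421 → 4-byte form F0 9D 90 A1 at offsets 17–20.
Offset 19 falls in char 6's range; it's byte 3 of F0 9D 90 A1 = 0x90.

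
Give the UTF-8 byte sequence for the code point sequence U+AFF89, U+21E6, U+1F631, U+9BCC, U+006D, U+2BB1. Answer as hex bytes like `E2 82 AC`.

U+AFF89: 4-byte form → F2 AF BE 89.
U+21E6: 3-byte form → E2 87 A6.
U+1F631: 4-byte form → F0 9F 98 B1.
U+9BCC: 3-byte form → E9 AF 8C.
U+006D: 1-byte form → 6D.
U+2BB1: 3-byte form → E2 AE B1.
Concatenated (18 bytes): F2 AF BE 89 E2 87 A6 F0 9F 98 B1 E9 AF 8C 6D E2 AE B1.

F2 AF BE 89 E2 87 A6 F0 9F 98 B1 E9 AF 8C 6D E2 AE B1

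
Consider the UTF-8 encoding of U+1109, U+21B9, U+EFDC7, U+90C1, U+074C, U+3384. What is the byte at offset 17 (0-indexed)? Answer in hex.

U+1109 → 3-byte form E1 84 89 at offsets 0–2.
U+21B9 → 3-byte form E2 86 B9 at offsets 3–5.
U+EFDC7 → 4-byte form F3 AF B7 87 at offsets 6–9.
U+90C1 → 3-byte form E9 83 81 at offsets 10–12.
U+074C → 2-byte form DD 8C at offsets 13–14.
U+3384 → 3-byte form E3 8E 84 at offsets 15–17.
Offset 17 falls in char 6's range; it's byte 3 of E3 8E 84 = 0x84.

0x84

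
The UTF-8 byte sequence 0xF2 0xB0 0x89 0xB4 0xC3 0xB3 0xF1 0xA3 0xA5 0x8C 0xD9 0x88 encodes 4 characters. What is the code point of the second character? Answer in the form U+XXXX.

Offset 0: leading byte 0xF2 = 11110010 → 4-byte char #1 = F2 B0 89 B4.
Offset 4: leading byte 0xC3 = 11000011 → 2-byte char #2 = C3 B3.
Leading byte 0xC3 = 11000011 matches 110xxxxx → 2-byte sequence.
Byte 1: 0xC3 = 11000011, payload 00011 (5 bits).
Byte 2: 0xB3 = 10110011 (10xxxxxx ✓), payload 110011.
Concatenate: 00011110011 = 0xF3 (11 bits → U+00F3).

U+00F3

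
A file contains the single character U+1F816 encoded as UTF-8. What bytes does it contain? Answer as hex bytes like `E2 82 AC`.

F0 9F A0 96

U+1F816 = 0x1F816 = 129046 decimal. In range U+10000–U+10FFFF → 4-byte form: 11110xxx 10xxxxxx 10xxxxxx 10xxxxxx.
Binary (21 bits): 000011111100000010110.
Split 3+6+6+6: 000 | 011111 | 100000 | 010110.
Byte 1: 11110000 = 0xF0.
Byte 2: 10011111 = 0x9F.
Byte 3: 10100000 = 0xA0.
Byte 4: 10010110 = 0x96.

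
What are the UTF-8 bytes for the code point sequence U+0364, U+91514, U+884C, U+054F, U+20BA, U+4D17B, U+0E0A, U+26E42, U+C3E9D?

U+0364: 2-byte form → CD A4.
U+91514: 4-byte form → F2 91 94 94.
U+884C: 3-byte form → E8 A1 8C.
U+054F: 2-byte form → D5 8F.
U+20BA: 3-byte form → E2 82 BA.
U+4D17B: 4-byte form → F1 8D 85 BB.
U+0E0A: 3-byte form → E0 B8 8A.
U+26E42: 4-byte form → F0 A6 B9 82.
U+C3E9D: 4-byte form → F3 83 BA 9D.
Concatenated (29 bytes): CD A4 F2 91 94 94 E8 A1 8C D5 8F E2 82 BA F1 8D 85 BB E0 B8 8A F0 A6 B9 82 F3 83 BA 9D.

CD A4 F2 91 94 94 E8 A1 8C D5 8F E2 82 BA F1 8D 85 BB E0 B8 8A F0 A6 B9 82 F3 83 BA 9D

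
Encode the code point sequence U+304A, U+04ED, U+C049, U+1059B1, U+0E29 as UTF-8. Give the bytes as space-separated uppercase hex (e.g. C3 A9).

U+304A: 3-byte form → E3 81 8A.
U+04ED: 2-byte form → D3 AD.
U+C049: 3-byte form → EC 81 89.
U+1059B1: 4-byte form → F4 85 A6 B1.
U+0E29: 3-byte form → E0 B8 A9.
Concatenated (15 bytes): E3 81 8A D3 AD EC 81 89 F4 85 A6 B1 E0 B8 A9.

E3 81 8A D3 AD EC 81 89 F4 85 A6 B1 E0 B8 A9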